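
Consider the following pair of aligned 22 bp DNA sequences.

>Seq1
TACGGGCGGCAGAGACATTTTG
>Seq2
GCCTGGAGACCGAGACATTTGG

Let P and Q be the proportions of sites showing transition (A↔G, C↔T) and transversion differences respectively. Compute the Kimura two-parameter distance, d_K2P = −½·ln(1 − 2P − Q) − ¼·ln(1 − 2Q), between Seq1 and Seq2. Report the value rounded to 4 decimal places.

0.4231

Mismatches occur at site 1 (T↔G, transversion), site 2 (A↔C, transversion), site 4 (G↔T, transversion), site 7 (C↔A, transversion), site 9 (G↔A, transition), site 11 (A↔C, transversion), site 21 (T↔G, transversion).
Of the 7 differences, 1 transition and 6 transversions over 22 sites: P = 1/22 = 0.045455, Q = 6/22 = 0.272727.
d = −0.5·ln(0.636363) − 0.25·ln(0.454546) = −0.5·(-0.451986) − 0.25·(-0.788456) = 0.4231.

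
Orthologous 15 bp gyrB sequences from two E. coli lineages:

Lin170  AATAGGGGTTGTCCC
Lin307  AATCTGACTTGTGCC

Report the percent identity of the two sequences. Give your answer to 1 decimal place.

66.7%

Mismatches occur at site 4 (A→C), site 5 (G→T), site 7 (G→A), site 8 (G→C), site 13 (C→G).
10 of the 15 sites match, so the percent identity is 10/15 × 100 = 66.7%.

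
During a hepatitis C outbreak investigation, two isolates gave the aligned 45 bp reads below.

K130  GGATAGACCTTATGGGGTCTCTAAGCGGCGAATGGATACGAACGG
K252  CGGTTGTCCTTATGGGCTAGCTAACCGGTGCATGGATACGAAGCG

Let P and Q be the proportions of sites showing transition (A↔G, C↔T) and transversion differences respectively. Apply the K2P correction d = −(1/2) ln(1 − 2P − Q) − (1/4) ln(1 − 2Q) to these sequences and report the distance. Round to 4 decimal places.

The sequences differ at positions 1 (G/C, transversion), 3 (A/G, transition), 5 (A/T, transversion), 7 (A/T, transversion), 17 (G/C, transversion), 19 (C/A, transversion), 20 (T/G, transversion), 25 (G/C, transversion), 29 (C/T, transition), 31 (A/C, transversion), 43 (C/G, transversion), 44 (G/C, transversion).
Of the 12 differences, 2 transitions and 10 transversions over 45 sites: P = 2/45 = 0.044444, Q = 10/45 = 0.222222.
d = −0.5·ln(0.688890) − 0.25·ln(0.555556) = −0.5·(-0.372674) − 0.25·(-0.587786) = 0.3333.

0.3333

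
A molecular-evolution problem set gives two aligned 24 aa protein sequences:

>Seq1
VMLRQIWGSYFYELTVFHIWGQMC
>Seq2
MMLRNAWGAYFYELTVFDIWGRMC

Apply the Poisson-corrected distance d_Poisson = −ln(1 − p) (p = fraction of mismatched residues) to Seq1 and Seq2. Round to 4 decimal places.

0.2877

Differing sites — 1:V/M; 5:Q/N; 6:I/A; 9:S/A; 18:H/D; 22:Q/R.
p = 6/24 = 0.250000.
d = −ln(1 − 0.250000) = −ln(0.750000) = 0.2877.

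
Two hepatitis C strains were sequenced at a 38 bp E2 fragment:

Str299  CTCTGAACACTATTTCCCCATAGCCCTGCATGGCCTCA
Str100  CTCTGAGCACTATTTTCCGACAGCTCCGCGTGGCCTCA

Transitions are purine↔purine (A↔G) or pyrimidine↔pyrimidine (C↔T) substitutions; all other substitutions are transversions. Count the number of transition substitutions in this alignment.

6

Mismatches occur at site 7 (A/G, transition), site 16 (C/T, transition), site 19 (C/G, transversion), site 21 (T/C, transition), site 25 (C/T, transition), site 27 (T/C, transition), site 30 (A/G, transition).
Of the 7 differences, 6 transitions and 1 transversion, so the answer is 6.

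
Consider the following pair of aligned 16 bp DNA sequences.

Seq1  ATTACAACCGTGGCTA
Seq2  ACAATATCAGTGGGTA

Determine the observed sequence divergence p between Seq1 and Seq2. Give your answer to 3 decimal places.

0.375

The sequences differ at positions 2 (T/C), 3 (T/A), 5 (C/T), 7 (A/T), 9 (C/A), 14 (C/G).
There are 6 differences over 16 sites, so p = 6/16 = 0.375.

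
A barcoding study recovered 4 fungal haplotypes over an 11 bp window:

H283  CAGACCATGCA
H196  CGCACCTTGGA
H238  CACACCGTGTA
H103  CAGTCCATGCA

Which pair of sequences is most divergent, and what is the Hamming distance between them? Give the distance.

5

Pairwise Hamming distances:
  H283 vs H196: 4
  H283 vs H238: 3
  H283 vs H103: 1
  H196 vs H238: 3
  H196 vs H103: 5
  H238 vs H103: 4
The largest is 5, between H196 and H103.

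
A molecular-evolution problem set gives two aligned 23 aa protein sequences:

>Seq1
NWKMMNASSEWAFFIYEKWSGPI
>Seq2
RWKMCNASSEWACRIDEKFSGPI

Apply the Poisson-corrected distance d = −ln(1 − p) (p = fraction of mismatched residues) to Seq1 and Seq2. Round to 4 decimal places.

Mismatches occur at site 1 (N↔R), site 5 (M↔C), site 13 (F↔C), site 14 (F↔R), site 16 (Y↔D), site 19 (W↔F).
p = 6/23 = 0.260870.
d = −ln(1 − 0.260870) = −ln(0.739130) = 0.3023.

0.3023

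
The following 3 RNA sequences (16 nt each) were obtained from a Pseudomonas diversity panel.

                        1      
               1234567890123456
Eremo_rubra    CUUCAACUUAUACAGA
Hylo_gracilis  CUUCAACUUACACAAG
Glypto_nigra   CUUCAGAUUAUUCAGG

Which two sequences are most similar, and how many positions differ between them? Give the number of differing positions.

3

Pairwise Hamming distances:
  Eremo_rubra vs Hylo_gracilis: 3
  Eremo_rubra vs Glypto_nigra: 4
  Hylo_gracilis vs Glypto_nigra: 5
The smallest is 3, between Eremo_rubra and Hylo_gracilis.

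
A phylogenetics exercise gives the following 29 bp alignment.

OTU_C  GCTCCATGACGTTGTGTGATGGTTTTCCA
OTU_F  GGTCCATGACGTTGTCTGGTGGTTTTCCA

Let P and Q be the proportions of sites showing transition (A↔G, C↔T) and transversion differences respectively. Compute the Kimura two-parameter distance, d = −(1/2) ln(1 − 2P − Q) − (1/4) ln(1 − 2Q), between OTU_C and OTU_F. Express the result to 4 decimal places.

0.1113

Differing sites — 2:C/G (Tv); 16:G/C (Tv); 19:A/G (Ti).
Of the 3 differences, 1 transition and 2 transversions over 29 sites: P = 1/29 = 0.034483, Q = 2/29 = 0.068966.
d = −0.5·ln(0.862068) − 0.25·ln(0.862068) = −0.5·(-0.148421) − 0.25·(-0.148421) = 0.1113.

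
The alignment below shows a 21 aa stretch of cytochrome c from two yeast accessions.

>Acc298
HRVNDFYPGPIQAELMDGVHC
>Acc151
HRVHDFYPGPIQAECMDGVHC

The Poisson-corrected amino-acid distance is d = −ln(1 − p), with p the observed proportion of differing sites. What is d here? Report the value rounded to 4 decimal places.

The sequences differ at positions 4 (N/H), 15 (L/C).
p = 2/21 = 0.095238.
d = −ln(1 − 0.095238) = −ln(0.904762) = 0.1001.

0.1001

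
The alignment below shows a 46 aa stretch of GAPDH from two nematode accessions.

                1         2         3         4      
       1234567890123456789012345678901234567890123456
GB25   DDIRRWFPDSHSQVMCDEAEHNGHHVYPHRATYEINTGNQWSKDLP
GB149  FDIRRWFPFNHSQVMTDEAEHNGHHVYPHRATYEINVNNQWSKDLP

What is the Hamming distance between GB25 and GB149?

Differing sites — 1:D/F; 9:D/F; 10:S/N; 16:C/T; 37:T/V; 38:G/N.
That gives 6 mismatches out of 46 aligned sites, so the Hamming distance is 6.

6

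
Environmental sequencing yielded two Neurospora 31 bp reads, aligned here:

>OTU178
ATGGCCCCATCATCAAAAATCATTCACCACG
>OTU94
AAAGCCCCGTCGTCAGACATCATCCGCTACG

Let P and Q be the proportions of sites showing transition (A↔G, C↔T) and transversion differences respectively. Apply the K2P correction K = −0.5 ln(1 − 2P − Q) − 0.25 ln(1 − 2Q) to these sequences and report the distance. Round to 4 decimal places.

0.3975

Mismatches occur at site 2 (T/A, transversion), site 3 (G/A, transition), site 9 (A/G, transition), site 12 (A/G, transition), site 16 (A/G, transition), site 18 (A/C, transversion), site 24 (T/C, transition), site 26 (A/G, transition), site 28 (C/T, transition).
Of the 9 differences, 7 transitions and 2 transversions over 31 sites: P = 7/31 = 0.225806, Q = 2/31 = 0.064516.
d = −0.5·ln(0.483872) − 0.25·ln(0.870968) = −0.5·(-0.725935) − 0.25·(-0.138150) = 0.3975.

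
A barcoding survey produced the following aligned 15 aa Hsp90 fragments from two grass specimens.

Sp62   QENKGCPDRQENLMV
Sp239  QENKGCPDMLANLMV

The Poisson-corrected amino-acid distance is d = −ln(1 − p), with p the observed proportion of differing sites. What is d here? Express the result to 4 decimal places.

Differing sites — 9:R/M; 10:Q/L; 11:E/A.
p = 3/15 = 0.200000.
d = −ln(1 − 0.200000) = −ln(0.800000) = 0.2231.

0.2231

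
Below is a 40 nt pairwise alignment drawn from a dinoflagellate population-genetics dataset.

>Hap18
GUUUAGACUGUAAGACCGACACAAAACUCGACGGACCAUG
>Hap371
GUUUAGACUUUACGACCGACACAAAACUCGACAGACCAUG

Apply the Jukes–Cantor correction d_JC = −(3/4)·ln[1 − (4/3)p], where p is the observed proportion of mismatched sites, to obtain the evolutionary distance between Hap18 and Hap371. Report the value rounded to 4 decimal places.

0.0790

Differing sites — 10:G/U; 13:A/C; 33:G/A.
p = 3/40 = 0.075000.
d = −0.75 · ln(1 − (4/3)·0.075000) = −0.75 · ln(0.900000) = −0.75 · (-0.105361) = 0.0790.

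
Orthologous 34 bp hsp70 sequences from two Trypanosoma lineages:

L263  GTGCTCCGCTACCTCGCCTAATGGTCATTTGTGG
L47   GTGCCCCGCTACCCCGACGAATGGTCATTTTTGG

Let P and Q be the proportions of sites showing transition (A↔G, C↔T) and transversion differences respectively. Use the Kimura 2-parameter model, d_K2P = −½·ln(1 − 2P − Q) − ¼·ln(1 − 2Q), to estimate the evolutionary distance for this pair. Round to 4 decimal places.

Differing sites — 5:T/C (Ti); 14:T/C (Ti); 17:C/A (Tv); 19:T/G (Tv); 31:G/T (Tv).
Of the 5 differences, 2 transitions and 3 transversions over 34 sites: P = 2/34 = 0.058824, Q = 3/34 = 0.088235.
d = −0.5·ln(0.794117) − 0.25·ln(0.823530) = −0.5·(-0.230524) − 0.25·(-0.194155) = 0.1638.

0.1638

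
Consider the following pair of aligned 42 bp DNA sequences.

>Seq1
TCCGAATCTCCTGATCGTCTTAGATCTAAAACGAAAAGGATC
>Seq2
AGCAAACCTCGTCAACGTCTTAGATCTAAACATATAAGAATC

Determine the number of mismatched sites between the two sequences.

Differing sites — 1:T/A; 2:C/G; 4:G/A; 7:T/C; 11:C/G; 13:G/C; 15:T/A; 31:A/C; 32:C/A; 33:G/T; 35:A/T; 39:G/A.
That gives 12 mismatches out of 42 aligned sites, so the Hamming distance is 12.

12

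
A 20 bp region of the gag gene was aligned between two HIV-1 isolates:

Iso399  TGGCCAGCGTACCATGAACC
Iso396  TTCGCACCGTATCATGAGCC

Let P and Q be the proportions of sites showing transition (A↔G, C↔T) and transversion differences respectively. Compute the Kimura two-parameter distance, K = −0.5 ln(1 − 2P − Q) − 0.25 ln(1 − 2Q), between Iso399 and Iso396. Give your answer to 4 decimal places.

Mismatches occur at site 2 (G/T, transversion), site 3 (G/C, transversion), site 4 (C/G, transversion), site 7 (G/C, transversion), site 12 (C/T, transition), site 18 (A/G, transition).
Of the 6 differences, 2 transitions and 4 transversions over 20 sites: P = 2/20 = 0.100000, Q = 4/20 = 0.200000.
d = −0.5·ln(0.600000) − 0.25·ln(0.600000) = −0.5·(-0.510826) − 0.25·(-0.510826) = 0.3831.

0.3831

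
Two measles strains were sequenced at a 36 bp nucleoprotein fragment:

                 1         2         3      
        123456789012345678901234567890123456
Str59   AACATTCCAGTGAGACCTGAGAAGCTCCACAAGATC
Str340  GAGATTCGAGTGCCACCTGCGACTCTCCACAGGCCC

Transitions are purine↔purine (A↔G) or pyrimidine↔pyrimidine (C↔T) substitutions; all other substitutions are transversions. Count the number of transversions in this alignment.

8

Differing sites — 1:A/G (Ti); 3:C/G (Tv); 8:C/G (Tv); 13:A/C (Tv); 14:G/C (Tv); 20:A/C (Tv); 23:A/C (Tv); 24:G/T (Tv); 32:A/G (Ti); 34:A/C (Tv); 35:T/C (Ti).
Of the 11 differences, 3 transitions and 8 transversions, so the answer is 8.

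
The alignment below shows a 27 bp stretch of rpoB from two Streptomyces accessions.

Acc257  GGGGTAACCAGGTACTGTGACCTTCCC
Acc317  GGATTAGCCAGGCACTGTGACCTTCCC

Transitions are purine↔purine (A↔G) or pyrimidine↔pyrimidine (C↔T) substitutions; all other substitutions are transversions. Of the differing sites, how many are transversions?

1

The sequences differ at positions 3 (G/A, transition), 4 (G/T, transversion), 7 (A/G, transition), 13 (T/C, transition).
Of the 4 differences, 3 transitions and 1 transversion, so the answer is 1.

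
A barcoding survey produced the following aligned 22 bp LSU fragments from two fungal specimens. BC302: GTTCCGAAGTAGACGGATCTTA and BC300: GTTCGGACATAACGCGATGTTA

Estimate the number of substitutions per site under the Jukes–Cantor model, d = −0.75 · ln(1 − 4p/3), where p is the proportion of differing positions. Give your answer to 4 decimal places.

Differing sites — 5:C/G; 8:A/C; 9:G/A; 12:G/A; 13:A/C; 14:C/G; 15:G/C; 19:C/G.
p = 8/22 = 0.363636.
d = −0.75 · ln(1 − (4/3)·0.363636) = −0.75 · ln(0.515152) = −0.75 · (-0.663293) = 0.4975.

0.4975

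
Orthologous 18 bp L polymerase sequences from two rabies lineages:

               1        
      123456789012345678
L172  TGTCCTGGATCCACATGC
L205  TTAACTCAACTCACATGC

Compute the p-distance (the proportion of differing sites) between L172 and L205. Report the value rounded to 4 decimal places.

Mismatches occur at site 2 (G→T), site 3 (T→A), site 4 (C→A), site 7 (G→C), site 8 (G→A), site 10 (T→C), site 11 (C→T).
There are 7 differences over 18 sites, so p = 7/18 = 0.3889.

0.3889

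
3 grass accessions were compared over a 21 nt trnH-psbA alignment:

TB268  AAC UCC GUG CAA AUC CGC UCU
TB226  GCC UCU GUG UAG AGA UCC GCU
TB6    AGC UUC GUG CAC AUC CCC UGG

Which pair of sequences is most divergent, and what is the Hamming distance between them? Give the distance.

Pairwise Hamming distances:
  TB268 vs TB226: 10
  TB268 vs TB6: 6
  TB226 vs TB6: 12
The largest is 12, between TB226 and TB6.

12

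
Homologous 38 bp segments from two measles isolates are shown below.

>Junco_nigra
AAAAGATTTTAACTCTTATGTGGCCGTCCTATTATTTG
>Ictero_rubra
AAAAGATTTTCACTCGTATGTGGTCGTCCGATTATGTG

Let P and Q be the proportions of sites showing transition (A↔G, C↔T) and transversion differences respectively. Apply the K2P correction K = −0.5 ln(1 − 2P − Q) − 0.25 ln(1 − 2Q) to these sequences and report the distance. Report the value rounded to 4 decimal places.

0.1450

The sequences differ at positions 11 (A/C, transversion), 16 (T/G, transversion), 24 (C/T, transition), 30 (T/G, transversion), 36 (T/G, transversion).
Of the 5 differences, 1 transition and 4 transversions over 38 sites: P = 1/38 = 0.026316, Q = 4/38 = 0.105263.
d = −0.5·ln(0.842105) − 0.25·ln(0.789474) = −0.5·(-0.171851) − 0.25·(-0.236388) = 0.1450.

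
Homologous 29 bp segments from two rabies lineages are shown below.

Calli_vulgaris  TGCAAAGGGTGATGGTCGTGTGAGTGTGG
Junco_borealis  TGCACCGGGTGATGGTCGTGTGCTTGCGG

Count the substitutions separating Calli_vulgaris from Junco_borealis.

5

Differing sites — 5:A/C; 6:A/C; 23:A/C; 24:G/T; 27:T/C.
That gives 5 mismatches out of 29 aligned sites, so the Hamming distance is 5.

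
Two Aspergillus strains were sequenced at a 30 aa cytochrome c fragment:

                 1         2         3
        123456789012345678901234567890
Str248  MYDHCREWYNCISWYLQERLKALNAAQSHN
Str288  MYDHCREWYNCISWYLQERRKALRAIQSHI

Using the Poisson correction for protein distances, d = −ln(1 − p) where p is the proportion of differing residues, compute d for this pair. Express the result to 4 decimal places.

Mismatches occur at site 20 (L→R), site 24 (N→R), site 26 (A→I), site 30 (N→I).
p = 4/30 = 0.133333.
d = −ln(1 − 0.133333) = −ln(0.866667) = 0.1431.

0.1431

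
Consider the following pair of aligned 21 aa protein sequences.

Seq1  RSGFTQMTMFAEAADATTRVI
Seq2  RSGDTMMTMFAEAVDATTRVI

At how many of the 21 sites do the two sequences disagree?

Mismatches occur at site 4 (F↔D), site 6 (Q↔M), site 14 (A↔V).
That gives 3 mismatches out of 21 aligned sites, so the Hamming distance is 3.

3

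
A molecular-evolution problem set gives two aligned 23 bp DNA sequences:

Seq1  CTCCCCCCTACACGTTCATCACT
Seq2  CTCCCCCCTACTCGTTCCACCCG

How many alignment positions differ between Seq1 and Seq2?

Differing sites — 12:A/T; 18:A/C; 19:T/A; 21:A/C; 23:T/G.
That gives 5 mismatches out of 23 aligned sites, so the Hamming distance is 5.

5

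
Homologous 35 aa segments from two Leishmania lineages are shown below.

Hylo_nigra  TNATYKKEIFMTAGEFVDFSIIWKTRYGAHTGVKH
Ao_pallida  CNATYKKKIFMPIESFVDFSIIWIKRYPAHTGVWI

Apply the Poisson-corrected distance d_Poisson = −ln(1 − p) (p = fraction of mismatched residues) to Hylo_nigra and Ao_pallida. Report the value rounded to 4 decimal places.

Differing sites — 1:T/C; 8:E/K; 12:T/P; 13:A/I; 14:G/E; 15:E/S; 24:K/I; 25:T/K; 28:G/P; 34:K/W; 35:H/I.
p = 11/35 = 0.314286.
d = −ln(1 − 0.314286) = −ln(0.685714) = 0.3773.

0.3773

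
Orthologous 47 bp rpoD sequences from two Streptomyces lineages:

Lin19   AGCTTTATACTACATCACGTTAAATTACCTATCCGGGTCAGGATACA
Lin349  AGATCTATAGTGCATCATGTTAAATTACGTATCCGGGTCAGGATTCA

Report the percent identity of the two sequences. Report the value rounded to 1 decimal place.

Mismatches occur at site 3 (C/A), site 5 (T/C), site 10 (C/G), site 12 (A/G), site 18 (C/T), site 29 (C/G), site 45 (A/T).
40 of the 47 sites match, so the percent identity is 40/47 × 100 = 85.1%.

85.1%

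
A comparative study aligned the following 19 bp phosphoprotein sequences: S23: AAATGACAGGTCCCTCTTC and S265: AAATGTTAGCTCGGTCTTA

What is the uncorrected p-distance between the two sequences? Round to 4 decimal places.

0.3158

The sequences differ at positions 6 (A/T), 7 (C/T), 10 (G/C), 13 (C/G), 14 (C/G), 19 (C/A).
There are 6 differences over 19 sites, so p = 6/19 = 0.3158.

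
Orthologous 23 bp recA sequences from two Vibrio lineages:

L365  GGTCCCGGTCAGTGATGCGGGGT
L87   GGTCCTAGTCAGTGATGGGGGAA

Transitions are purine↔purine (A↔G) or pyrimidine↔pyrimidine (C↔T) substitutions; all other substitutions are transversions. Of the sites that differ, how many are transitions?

Differing sites — 6:C/T (Ti); 7:G/A (Ti); 18:C/G (Tv); 22:G/A (Ti); 23:T/A (Tv).
Of the 5 differences, 3 transitions and 2 transversions, so the answer is 3.

3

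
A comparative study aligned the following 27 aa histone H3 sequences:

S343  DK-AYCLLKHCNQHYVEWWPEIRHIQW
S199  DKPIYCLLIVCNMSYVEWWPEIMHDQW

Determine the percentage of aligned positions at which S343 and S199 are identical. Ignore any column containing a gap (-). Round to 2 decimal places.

73.08%

Excluding the 1 gap column leaves 26 comparable sites.
Differing sites — 4:A/I; 9:K/I; 10:H/V; 13:Q/M; 14:H/S; 23:R/M; 25:I/D.
19 of the 26 comparable sites match, so the percent identity is 19/26 × 100 = 73.08%.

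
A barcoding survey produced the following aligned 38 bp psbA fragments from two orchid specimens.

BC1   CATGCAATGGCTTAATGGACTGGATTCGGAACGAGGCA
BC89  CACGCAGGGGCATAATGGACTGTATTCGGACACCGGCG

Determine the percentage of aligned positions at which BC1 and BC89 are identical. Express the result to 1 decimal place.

73.7%

The sequences differ at positions 3 (T/C), 7 (A/G), 8 (T/G), 12 (T/A), 23 (G/T), 31 (A/C), 32 (C/A), 33 (G/C), 34 (A/C), 38 (A/G).
28 of the 38 sites match, so the percent identity is 28/38 × 100 = 73.7%.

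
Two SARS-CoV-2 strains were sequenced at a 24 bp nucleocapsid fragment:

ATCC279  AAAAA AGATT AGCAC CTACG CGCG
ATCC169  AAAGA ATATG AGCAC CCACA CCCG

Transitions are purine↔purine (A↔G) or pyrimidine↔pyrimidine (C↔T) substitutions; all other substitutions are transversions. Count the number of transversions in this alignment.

3

Differing sites — 4:A/G (Ti); 7:G/T (Tv); 10:T/G (Tv); 17:T/C (Ti); 20:G/A (Ti); 22:G/C (Tv).
Of the 6 differences, 3 transitions and 3 transversions, so the answer is 3.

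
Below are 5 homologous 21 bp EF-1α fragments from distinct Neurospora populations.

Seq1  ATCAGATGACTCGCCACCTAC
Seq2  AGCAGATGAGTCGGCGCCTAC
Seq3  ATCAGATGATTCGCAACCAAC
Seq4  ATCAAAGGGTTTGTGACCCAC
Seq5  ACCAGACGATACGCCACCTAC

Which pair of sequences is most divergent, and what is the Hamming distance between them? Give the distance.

Pairwise Hamming distances:
  Seq1 vs Seq2: 4
  Seq1 vs Seq3: 3
  Seq1 vs Seq4: 8
  Seq1 vs Seq5: 4
  Seq2 vs Seq3: 6
  Seq2 vs Seq4: 10
  Seq2 vs Seq5: 6
  Seq3 vs Seq4: 7
  Seq3 vs Seq5: 5
  Seq4 vs Seq5: 9
The largest is 10, between Seq2 and Seq4.

10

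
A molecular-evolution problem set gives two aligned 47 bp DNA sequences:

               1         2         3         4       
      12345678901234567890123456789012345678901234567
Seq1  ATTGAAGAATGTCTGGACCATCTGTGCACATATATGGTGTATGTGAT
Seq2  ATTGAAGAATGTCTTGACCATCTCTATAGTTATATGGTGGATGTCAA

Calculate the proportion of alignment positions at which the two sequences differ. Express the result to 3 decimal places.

Mismatches occur at site 15 (G↔T), site 24 (G↔C), site 26 (G↔A), site 27 (C↔T), site 29 (C↔G), site 30 (A↔T), site 40 (T↔G), site 45 (G↔C), site 47 (T↔A).
There are 9 differences over 47 sites, so p = 9/47 = 0.191.

0.191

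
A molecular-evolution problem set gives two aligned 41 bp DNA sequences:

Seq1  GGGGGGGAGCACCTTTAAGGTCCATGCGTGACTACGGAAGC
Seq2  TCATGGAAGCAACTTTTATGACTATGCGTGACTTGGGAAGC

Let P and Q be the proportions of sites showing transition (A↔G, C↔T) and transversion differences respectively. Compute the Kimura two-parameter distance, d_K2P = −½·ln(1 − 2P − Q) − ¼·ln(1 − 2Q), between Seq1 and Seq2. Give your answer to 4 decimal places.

Differing sites — 1:G/T (Tv); 2:G/C (Tv); 3:G/A (Ti); 4:G/T (Tv); 7:G/A (Ti); 12:C/A (Tv); 17:A/T (Tv); 19:G/T (Tv); 21:T/A (Tv); 23:C/T (Ti); 34:A/T (Tv); 35:C/G (Tv).
Of the 12 differences, 3 transitions and 9 transversions over 41 sites: P = 3/41 = 0.073171, Q = 9/41 = 0.219512.
d = −0.5·ln(0.634146) − 0.25·ln(0.560976) = −0.5·(-0.455476) − 0.25·(-0.578077) = 0.3723.

0.3723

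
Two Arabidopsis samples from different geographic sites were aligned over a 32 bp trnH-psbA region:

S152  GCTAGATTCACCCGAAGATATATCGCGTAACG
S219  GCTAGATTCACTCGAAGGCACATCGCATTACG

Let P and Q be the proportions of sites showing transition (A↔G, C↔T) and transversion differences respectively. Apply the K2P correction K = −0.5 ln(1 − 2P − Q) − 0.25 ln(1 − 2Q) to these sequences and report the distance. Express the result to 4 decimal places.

Differing sites — 12:C/T (Ti); 18:A/G (Ti); 19:T/C (Ti); 21:T/C (Ti); 27:G/A (Ti); 29:A/T (Tv).
Of the 6 differences, 5 transitions and 1 transversion over 32 sites: P = 5/32 = 0.156250, Q = 1/32 = 0.031250.
d = −0.5·ln(0.656250) − 0.25·ln(0.937500) = −0.5·(-0.421213) − 0.25·(-0.064539) = 0.2267.

0.2267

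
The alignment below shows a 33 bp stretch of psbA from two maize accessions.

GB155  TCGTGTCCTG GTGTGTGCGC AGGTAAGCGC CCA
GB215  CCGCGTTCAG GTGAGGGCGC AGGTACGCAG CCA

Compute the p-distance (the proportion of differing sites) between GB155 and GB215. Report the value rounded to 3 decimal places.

Differing sites — 1:T/C; 4:T/C; 7:C/T; 9:T/A; 14:T/A; 16:T/G; 26:A/C; 29:G/A; 30:C/G.
There are 9 differences over 33 sites, so p = 9/33 = 0.273.

0.273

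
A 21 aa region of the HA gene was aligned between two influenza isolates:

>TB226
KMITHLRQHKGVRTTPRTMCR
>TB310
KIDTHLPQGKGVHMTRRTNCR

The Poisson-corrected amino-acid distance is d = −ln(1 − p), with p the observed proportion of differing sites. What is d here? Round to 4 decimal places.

Mismatches occur at site 2 (M/I), site 3 (I/D), site 7 (R/P), site 9 (H/G), site 13 (R/H), site 14 (T/M), site 16 (P/R), site 19 (M/N).
p = 8/21 = 0.380952.
d = −ln(1 − 0.380952) = −ln(0.619048) = 0.4796.

0.4796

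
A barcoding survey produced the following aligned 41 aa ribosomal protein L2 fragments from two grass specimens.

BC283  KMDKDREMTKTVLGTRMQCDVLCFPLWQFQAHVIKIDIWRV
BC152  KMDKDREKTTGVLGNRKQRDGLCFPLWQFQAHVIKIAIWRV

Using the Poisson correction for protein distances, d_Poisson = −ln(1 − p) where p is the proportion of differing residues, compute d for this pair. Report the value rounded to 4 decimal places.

0.2171

Mismatches occur at site 8 (M/K), site 10 (K/T), site 11 (T/G), site 15 (T/N), site 17 (M/K), site 19 (C/R), site 21 (V/G), site 37 (D/A).
p = 8/41 = 0.195122.
d = −ln(1 − 0.195122) = −ln(0.804878) = 0.2171.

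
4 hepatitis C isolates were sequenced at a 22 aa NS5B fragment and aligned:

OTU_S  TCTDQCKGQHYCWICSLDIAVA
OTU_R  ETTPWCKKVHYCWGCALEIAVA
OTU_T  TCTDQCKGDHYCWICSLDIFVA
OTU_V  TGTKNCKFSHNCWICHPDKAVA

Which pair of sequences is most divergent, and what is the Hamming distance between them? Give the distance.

12

Pairwise Hamming distances:
  OTU_S vs OTU_R: 9
  OTU_S vs OTU_T: 2
  OTU_S vs OTU_V: 9
  OTU_R vs OTU_T: 10
  OTU_R vs OTU_V: 12
  OTU_T vs OTU_V: 10
The largest is 12, between OTU_R and OTU_V.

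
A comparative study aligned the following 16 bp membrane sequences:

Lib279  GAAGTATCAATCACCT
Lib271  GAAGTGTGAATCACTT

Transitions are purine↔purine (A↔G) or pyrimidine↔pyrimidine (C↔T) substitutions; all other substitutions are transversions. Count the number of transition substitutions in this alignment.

The sequences differ at positions 6 (A/G, transition), 8 (C/G, transversion), 15 (C/T, transition).
Of the 3 differences, 2 transitions and 1 transversion, so the answer is 2.

2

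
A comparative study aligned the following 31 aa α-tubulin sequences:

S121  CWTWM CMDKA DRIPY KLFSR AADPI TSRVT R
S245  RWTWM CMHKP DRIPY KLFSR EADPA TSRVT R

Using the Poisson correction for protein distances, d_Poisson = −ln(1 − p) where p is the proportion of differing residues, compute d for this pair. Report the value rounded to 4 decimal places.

The sequences differ at positions 1 (C/R), 8 (D/H), 10 (A/P), 21 (A/E), 25 (I/A).
p = 5/31 = 0.161290.
d = −ln(1 − 0.161290) = −ln(0.838710) = 0.1759.

0.1759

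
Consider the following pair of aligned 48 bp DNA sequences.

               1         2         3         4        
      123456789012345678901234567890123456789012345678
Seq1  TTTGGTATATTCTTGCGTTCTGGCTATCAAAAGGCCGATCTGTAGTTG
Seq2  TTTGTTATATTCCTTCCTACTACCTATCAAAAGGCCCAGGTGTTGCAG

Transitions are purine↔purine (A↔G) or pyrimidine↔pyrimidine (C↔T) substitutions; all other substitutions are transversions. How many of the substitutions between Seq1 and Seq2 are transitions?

Differing sites — 5:G/T (Tv); 13:T/C (Ti); 15:G/T (Tv); 17:G/C (Tv); 19:T/A (Tv); 22:G/A (Ti); 23:G/C (Tv); 37:G/C (Tv); 39:T/G (Tv); 40:C/G (Tv); 44:A/T (Tv); 46:T/C (Ti); 47:T/A (Tv).
Of the 13 differences, 3 transitions and 10 transversions, so the answer is 3.

3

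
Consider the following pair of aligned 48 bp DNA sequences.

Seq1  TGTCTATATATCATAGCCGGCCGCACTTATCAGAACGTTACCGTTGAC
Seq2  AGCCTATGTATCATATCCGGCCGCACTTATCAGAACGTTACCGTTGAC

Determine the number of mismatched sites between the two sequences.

Mismatches occur at site 1 (T/A), site 3 (T/C), site 8 (A/G), site 16 (G/T).
That gives 4 mismatches out of 48 aligned sites, so the Hamming distance is 4.

4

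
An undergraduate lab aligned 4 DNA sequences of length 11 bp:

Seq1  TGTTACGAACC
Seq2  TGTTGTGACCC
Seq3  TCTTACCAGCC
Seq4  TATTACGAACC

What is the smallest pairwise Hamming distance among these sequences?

Pairwise Hamming distances:
  Seq1 vs Seq2: 3
  Seq1 vs Seq3: 3
  Seq1 vs Seq4: 1
  Seq2 vs Seq3: 5
  Seq2 vs Seq4: 4
  Seq3 vs Seq4: 3
The smallest is 1, between Seq1 and Seq4.

1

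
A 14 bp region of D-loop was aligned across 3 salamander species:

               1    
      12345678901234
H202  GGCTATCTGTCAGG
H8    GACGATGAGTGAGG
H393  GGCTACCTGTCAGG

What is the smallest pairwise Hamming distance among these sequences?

Pairwise Hamming distances:
  H202 vs H8: 5
  H202 vs H393: 1
  H8 vs H393: 6
The smallest is 1, between H202 and H393.

1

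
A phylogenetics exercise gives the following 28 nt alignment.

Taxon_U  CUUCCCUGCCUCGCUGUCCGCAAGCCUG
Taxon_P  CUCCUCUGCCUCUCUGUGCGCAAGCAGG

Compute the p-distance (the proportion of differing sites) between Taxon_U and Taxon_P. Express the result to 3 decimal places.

The sequences differ at positions 3 (U/C), 5 (C/U), 13 (G/U), 18 (C/G), 26 (C/A), 27 (U/G).
There are 6 differences over 28 sites, so p = 6/28 = 0.214.

0.214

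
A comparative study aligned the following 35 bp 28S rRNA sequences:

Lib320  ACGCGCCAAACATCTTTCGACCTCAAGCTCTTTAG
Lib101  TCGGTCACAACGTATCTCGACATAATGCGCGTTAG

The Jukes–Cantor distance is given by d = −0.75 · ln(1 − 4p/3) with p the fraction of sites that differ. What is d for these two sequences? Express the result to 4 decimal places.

Differing sites — 1:A/T; 4:C/G; 5:G/T; 7:C/A; 8:A/C; 12:A/G; 14:C/A; 16:T/C; 22:C/A; 24:C/A; 26:A/T; 29:T/G; 31:T/G.
p = 13/35 = 0.371429.
d = −0.75 · ln(1 − (4/3)·0.371429) = −0.75 · ln(0.504761) = −0.75 · (-0.683670) = 0.5128.

0.5128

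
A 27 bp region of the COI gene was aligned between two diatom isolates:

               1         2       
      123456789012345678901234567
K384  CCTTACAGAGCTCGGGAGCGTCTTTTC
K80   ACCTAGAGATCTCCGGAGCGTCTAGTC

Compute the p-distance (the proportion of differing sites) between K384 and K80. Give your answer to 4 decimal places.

Differing sites — 1:C/A; 3:T/C; 6:C/G; 10:G/T; 14:G/C; 24:T/A; 25:T/G.
There are 7 differences over 27 sites, so p = 7/27 = 0.2593.

0.2593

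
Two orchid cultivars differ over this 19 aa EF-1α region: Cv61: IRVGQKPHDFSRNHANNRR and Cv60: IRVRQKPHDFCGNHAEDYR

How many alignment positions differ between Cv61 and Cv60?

Mismatches occur at site 4 (G→R), site 11 (S→C), site 12 (R→G), site 16 (N→E), site 17 (N→D), site 18 (R→Y).
That gives 6 mismatches out of 19 aligned sites, so the Hamming distance is 6.

6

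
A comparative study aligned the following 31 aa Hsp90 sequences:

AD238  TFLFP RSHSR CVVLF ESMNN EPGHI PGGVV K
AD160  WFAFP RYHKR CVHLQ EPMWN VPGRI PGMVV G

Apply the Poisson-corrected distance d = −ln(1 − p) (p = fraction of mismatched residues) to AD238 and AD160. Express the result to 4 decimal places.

Mismatches occur at site 1 (T/W), site 3 (L/A), site 7 (S/Y), site 9 (S/K), site 13 (V/H), site 15 (F/Q), site 17 (S/P), site 19 (N/W), site 21 (E/V), site 24 (H/R), site 28 (G/M), site 31 (K/G).
p = 12/31 = 0.387097.
d = −ln(1 − 0.387097) = −ln(0.612903) = 0.4895.

0.4895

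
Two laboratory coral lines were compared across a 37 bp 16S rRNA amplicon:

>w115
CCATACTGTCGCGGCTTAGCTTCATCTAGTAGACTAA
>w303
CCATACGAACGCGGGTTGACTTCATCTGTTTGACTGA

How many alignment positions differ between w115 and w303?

10

Differing sites — 7:T/G; 8:G/A; 9:T/A; 15:C/G; 18:A/G; 19:G/A; 28:A/G; 29:G/T; 31:A/T; 36:A/G.
That gives 10 mismatches out of 37 aligned sites, so the Hamming distance is 10.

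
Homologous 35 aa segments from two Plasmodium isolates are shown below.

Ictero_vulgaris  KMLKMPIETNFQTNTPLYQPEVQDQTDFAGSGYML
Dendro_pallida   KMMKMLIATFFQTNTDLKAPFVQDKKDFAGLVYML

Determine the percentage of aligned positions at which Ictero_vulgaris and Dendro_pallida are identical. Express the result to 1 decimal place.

65.7%

Mismatches occur at site 3 (L→M), site 6 (P→L), site 8 (E→A), site 10 (N→F), site 16 (P→D), site 18 (Y→K), site 19 (Q→A), site 21 (E→F), site 25 (Q→K), site 26 (T→K), site 31 (S→L), site 32 (G→V).
23 of the 35 sites match, so the percent identity is 23/35 × 100 = 65.7%.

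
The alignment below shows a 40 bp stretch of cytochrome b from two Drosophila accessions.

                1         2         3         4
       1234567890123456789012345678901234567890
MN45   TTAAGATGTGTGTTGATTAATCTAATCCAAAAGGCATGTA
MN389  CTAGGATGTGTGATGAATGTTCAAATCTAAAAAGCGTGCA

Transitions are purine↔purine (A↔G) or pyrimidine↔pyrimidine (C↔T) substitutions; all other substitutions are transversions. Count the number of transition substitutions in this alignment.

Differing sites — 1:T/C (Ti); 4:A/G (Ti); 13:T/A (Tv); 17:T/A (Tv); 19:A/G (Ti); 20:A/T (Tv); 23:T/A (Tv); 28:C/T (Ti); 33:G/A (Ti); 36:A/G (Ti); 39:T/C (Ti).
Of the 11 differences, 7 transitions and 4 transversions, so the answer is 7.

7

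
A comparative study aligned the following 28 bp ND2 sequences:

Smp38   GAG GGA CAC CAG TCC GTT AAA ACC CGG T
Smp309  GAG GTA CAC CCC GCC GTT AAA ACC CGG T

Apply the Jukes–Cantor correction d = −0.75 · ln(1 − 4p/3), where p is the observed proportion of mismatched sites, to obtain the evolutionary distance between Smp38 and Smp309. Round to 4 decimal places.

0.1585

Mismatches occur at site 5 (G→T), site 11 (A→C), site 12 (G→C), site 13 (T→G).
p = 4/28 = 0.142857.
d = −0.75 · ln(1 − (4/3)·0.142857) = −0.75 · ln(0.809524) = −0.75 · (-0.211309) = 0.1585.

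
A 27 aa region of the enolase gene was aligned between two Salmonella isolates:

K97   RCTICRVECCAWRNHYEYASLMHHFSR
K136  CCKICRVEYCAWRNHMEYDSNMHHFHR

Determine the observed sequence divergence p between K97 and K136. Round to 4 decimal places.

0.2593

Differing sites — 1:R/C; 3:T/K; 9:C/Y; 16:Y/M; 19:A/D; 21:L/N; 26:S/H.
There are 7 differences over 27 sites, so p = 7/27 = 0.2593.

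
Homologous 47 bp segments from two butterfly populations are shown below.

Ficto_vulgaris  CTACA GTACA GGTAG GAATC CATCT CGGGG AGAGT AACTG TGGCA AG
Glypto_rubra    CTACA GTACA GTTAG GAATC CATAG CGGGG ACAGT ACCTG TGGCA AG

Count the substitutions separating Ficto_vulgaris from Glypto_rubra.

5

Mismatches occur at site 12 (G→T), site 24 (C→A), site 25 (T→G), site 32 (G→C), site 37 (A→C).
That gives 5 mismatches out of 47 aligned sites, so the Hamming distance is 5.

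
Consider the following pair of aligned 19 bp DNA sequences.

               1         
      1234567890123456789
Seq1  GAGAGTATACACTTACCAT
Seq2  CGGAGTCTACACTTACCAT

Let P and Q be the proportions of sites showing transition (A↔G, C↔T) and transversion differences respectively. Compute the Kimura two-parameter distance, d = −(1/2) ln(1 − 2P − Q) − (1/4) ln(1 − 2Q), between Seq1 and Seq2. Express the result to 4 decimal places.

Mismatches occur at site 1 (G→C, transversion), site 2 (A→G, transition), site 7 (A→C, transversion).
Of the 3 differences, 1 transition and 2 transversions over 19 sites: P = 1/19 = 0.052632, Q = 2/19 = 0.105263.
d = −0.5·ln(0.789473) − 0.25·ln(0.789474) = −0.5·(-0.236390) − 0.25·(-0.236388) = 0.1773.

0.1773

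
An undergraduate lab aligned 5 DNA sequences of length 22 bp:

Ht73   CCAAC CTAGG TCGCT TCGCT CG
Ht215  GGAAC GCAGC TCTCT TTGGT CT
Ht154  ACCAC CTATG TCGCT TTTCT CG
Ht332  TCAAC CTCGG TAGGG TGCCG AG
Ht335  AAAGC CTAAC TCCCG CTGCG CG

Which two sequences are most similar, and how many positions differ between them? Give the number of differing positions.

5

Pairwise Hamming distances:
  Ht73 vs Ht215: 9
  Ht73 vs Ht154: 5
  Ht73 vs Ht332: 9
  Ht73 vs Ht335: 10
  Ht215 vs Ht154: 11
  Ht215 vs Ht332: 16
  Ht215 vs Ht335: 12
  Ht154 vs Ht332: 11
  Ht154 vs Ht335: 10
  Ht332 vs Ht335: 13
The smallest is 5, between Ht73 and Ht154.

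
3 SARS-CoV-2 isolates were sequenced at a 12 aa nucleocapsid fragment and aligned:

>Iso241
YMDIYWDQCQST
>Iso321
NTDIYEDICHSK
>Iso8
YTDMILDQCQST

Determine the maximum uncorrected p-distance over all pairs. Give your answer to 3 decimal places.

Pairwise Hamming distances:
  Iso241 vs Iso321: 6
  Iso241 vs Iso8: 4
  Iso321 vs Iso8: 7
The largest is 7 mismatches, between Iso321 and Iso8; p = 7/12 = 0.583.

0.583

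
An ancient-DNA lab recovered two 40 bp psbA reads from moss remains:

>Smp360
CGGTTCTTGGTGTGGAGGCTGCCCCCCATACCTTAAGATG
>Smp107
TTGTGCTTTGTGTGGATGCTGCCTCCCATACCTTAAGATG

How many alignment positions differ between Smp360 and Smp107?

6

Differing sites — 1:C/T; 2:G/T; 5:T/G; 9:G/T; 17:G/T; 24:C/T.
That gives 6 mismatches out of 40 aligned sites, so the Hamming distance is 6.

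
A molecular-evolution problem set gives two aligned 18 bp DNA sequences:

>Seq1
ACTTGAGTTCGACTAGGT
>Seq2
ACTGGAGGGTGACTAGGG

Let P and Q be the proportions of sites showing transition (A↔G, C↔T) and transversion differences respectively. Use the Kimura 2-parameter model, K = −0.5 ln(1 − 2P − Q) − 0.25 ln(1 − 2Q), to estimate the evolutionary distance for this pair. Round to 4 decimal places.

Mismatches occur at site 4 (T/G, transversion), site 8 (T/G, transversion), site 9 (T/G, transversion), site 10 (C/T, transition), site 18 (T/G, transversion).
Of the 5 differences, 1 transition and 4 transversions over 18 sites: P = 1/18 = 0.055556, Q = 4/18 = 0.222222.
d = −0.5·ln(0.666666) − 0.25·ln(0.555556) = −0.5·(-0.405466) − 0.25·(-0.587786) = 0.3497.

0.3497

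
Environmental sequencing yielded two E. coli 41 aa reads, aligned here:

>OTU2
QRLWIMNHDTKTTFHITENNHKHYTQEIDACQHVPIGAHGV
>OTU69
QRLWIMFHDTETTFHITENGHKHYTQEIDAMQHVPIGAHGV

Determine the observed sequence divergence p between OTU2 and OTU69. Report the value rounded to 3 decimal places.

0.098

The sequences differ at positions 7 (N/F), 11 (K/E), 20 (N/G), 31 (C/M).
There are 4 differences over 41 sites, so p = 4/41 = 0.098.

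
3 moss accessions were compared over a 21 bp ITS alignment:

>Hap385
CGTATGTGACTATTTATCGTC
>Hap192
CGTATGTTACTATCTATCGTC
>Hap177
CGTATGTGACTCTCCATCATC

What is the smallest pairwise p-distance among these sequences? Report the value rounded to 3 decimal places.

0.095

Pairwise Hamming distances:
  Hap385 vs Hap192: 2
  Hap385 vs Hap177: 4
  Hap192 vs Hap177: 4
The smallest is 2 mismatches, between Hap385 and Hap192; p = 2/21 = 0.095.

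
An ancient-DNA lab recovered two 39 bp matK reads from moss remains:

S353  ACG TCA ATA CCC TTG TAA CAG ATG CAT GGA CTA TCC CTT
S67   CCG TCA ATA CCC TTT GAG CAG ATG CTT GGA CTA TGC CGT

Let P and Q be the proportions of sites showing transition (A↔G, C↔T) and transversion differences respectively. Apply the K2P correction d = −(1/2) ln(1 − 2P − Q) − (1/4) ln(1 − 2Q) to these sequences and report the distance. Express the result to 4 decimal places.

Mismatches occur at site 1 (A/C, transversion), site 15 (G/T, transversion), site 16 (T/G, transversion), site 18 (A/G, transition), site 26 (A/T, transversion), site 35 (C/G, transversion), site 38 (T/G, transversion).
Of the 7 differences, 1 transition and 6 transversions over 39 sites: P = 1/39 = 0.025641, Q = 6/39 = 0.153846.
d = −0.5·ln(0.794872) − 0.25·ln(0.692308) = −0.5·(-0.229574) − 0.25·(-0.367724) = 0.2067.

0.2067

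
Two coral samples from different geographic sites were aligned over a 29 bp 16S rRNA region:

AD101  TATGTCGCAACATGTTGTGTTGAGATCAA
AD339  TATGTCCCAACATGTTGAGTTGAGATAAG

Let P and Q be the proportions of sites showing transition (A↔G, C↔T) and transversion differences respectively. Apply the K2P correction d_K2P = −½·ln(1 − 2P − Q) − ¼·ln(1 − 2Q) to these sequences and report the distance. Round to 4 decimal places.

Differing sites — 7:G/C (Tv); 18:T/A (Tv); 27:C/A (Tv); 29:A/G (Ti).
Of the 4 differences, 1 transition and 3 transversions over 29 sites: P = 1/29 = 0.034483, Q = 3/29 = 0.103448.
d = −0.5·ln(0.827586) − 0.25·ln(0.793104) = −0.5·(-0.189242) − 0.25·(-0.231801) = 0.1526.

0.1526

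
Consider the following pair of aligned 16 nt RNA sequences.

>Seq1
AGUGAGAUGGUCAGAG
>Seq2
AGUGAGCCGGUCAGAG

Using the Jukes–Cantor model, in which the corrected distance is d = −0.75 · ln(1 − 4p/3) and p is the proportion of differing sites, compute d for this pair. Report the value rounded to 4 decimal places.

Differing sites — 7:A/C; 8:U/C.
p = 2/16 = 0.125000.
d = −0.75 · ln(1 − (4/3)·0.125000) = −0.75 · ln(0.833333) = −0.75 · (-0.182322) = 0.1367.

0.1367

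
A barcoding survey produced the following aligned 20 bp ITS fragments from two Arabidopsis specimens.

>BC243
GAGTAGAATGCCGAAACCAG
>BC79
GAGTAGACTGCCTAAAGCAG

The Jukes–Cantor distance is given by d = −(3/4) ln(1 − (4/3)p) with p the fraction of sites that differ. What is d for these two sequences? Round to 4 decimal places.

Differing sites — 8:A/C; 13:G/T; 17:C/G.
p = 3/20 = 0.150000.
d = −0.75 · ln(1 − (4/3)·0.150000) = −0.75 · ln(0.800000) = −0.75 · (-0.223144) = 0.1674.

0.1674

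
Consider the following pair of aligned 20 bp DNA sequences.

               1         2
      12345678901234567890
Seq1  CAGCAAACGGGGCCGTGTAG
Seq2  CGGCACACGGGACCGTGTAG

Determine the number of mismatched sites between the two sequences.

Mismatches occur at site 2 (A↔G), site 6 (A↔C), site 12 (G↔A).
That gives 3 mismatches out of 20 aligned sites, so the Hamming distance is 3.

3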